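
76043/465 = 2453/15  =  163.53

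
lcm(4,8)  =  8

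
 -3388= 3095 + -6483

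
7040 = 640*11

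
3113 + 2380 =5493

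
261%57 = 33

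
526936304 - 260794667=266141637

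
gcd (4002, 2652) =6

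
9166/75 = 9166/75 = 122.21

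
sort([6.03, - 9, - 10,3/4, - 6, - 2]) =[-10, - 9,-6, - 2, 3/4, 6.03 ] 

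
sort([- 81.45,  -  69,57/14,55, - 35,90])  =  [ - 81.45,-69 ,  -  35,57/14 , 55, 90]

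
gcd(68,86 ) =2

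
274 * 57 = 15618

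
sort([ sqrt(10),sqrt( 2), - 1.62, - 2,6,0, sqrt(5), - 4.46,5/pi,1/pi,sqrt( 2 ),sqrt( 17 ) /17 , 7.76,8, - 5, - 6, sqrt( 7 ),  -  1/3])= [ - 6, - 5,  -  4.46,-2, - 1.62,  -  1/3, 0,sqrt(17 )/17,1/pi, sqrt(2 ),sqrt( 2 ), 5/pi,sqrt( 5),sqrt (7 ),sqrt( 10 ),6,7.76, 8]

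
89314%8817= 1144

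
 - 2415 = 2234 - 4649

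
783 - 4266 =-3483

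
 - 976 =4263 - 5239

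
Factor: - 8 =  - 2^3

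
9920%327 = 110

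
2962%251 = 201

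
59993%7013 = 3889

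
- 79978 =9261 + - 89239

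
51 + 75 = 126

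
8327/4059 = 757/369 = 2.05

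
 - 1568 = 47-1615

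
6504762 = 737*8826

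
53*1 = 53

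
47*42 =1974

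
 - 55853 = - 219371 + 163518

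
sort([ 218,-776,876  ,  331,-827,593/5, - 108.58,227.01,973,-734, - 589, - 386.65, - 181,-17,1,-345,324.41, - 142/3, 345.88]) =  [-827, - 776,- 734 ,-589,-386.65, - 345, -181, - 108.58, - 142/3,-17,1,593/5,218,227.01,324.41, 331,345.88 , 876,973]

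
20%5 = 0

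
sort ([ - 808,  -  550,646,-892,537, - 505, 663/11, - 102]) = [ - 892,  -  808,-550, - 505,-102,663/11,537, 646 ]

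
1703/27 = 1703/27 = 63.07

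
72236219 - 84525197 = -12288978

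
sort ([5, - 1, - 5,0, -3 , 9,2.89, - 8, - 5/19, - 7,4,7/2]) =[ - 8, - 7, - 5, - 3,- 1,  -  5/19, 0,  2.89,7/2,  4,5,9]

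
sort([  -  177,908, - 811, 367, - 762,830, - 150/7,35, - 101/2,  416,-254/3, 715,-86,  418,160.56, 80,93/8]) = [-811, - 762,  -  177, - 86, - 254/3,-101/2,  -  150/7,93/8,35,  80 , 160.56,367,416, 418, 715,  830, 908]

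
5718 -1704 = 4014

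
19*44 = 836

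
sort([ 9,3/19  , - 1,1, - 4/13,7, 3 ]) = [ - 1, - 4/13, 3/19,1, 3, 7,9 ]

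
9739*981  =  9553959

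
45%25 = 20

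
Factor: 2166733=79^1*27427^1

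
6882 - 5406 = 1476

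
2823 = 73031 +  - 70208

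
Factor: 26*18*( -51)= - 2^2 * 3^3*13^1 * 17^1  =  - 23868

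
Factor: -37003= - 37003^1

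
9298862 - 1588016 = 7710846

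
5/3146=5/3146 = 0.00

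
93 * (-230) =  - 21390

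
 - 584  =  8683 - 9267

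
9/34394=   9/34394 = 0.00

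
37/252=37/252 =0.15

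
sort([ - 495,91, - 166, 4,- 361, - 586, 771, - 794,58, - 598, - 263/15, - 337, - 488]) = [ - 794, - 598, - 586, -495, -488, - 361,-337 , - 166, - 263/15, 4,58,91,771]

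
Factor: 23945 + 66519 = 2^5*11^1*257^1 = 90464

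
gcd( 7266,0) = 7266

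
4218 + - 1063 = 3155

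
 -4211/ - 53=79 + 24/53=79.45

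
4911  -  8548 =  -3637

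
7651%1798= 459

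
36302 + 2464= 38766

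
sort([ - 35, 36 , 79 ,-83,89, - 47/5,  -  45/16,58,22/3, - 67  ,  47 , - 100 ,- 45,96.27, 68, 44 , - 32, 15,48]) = [ - 100,-83,  -  67, - 45, - 35, - 32, - 47/5, - 45/16,22/3,15  ,  36,44,47, 48,58, 68 , 79, 89,96.27] 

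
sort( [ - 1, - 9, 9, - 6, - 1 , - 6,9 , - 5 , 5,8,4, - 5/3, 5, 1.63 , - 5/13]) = [ - 9, - 6, - 6,- 5, - 5/3, - 1, - 1, - 5/13 , 1.63,4,5,  5,8,9 , 9 ] 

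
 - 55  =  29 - 84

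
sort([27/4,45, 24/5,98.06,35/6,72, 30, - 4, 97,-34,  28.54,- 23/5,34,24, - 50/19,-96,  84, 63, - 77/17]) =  [ - 96,-34,-23/5,-77/17, -4, - 50/19, 24/5, 35/6, 27/4,24,28.54,30, 34, 45, 63,72, 84, 97,98.06]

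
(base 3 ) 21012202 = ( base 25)8A8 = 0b1010010001010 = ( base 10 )5258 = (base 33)4rb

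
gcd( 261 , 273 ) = 3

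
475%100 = 75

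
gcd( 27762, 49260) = 6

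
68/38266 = 34/19133 = 0.00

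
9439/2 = 9439/2 = 4719.50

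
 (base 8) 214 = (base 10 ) 140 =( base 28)50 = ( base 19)77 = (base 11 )118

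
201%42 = 33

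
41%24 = 17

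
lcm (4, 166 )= 332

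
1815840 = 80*22698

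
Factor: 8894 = 2^1*4447^1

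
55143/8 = 6892 + 7/8= 6892.88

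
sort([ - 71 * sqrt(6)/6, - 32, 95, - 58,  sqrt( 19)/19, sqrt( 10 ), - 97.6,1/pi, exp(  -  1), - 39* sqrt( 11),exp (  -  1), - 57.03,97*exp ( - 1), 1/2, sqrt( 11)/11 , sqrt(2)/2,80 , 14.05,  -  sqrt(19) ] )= [ - 39*sqrt(11), - 97.6, - 58,-57.03, - 32, - 71 * sqrt( 6) /6, - sqrt (19), sqrt( 19 )/19, sqrt( 11)/11, 1/pi,  exp ( - 1),exp( - 1),1/2, sqrt ( 2)/2, sqrt ( 10), 14.05, 97*exp( - 1), 80, 95 ] 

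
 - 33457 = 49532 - 82989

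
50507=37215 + 13292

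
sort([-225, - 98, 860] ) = [ - 225, - 98,860]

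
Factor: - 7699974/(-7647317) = 2^1*3^1* 53^( - 1 )*191^1 *6719^1*144289^(-1)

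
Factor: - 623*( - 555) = 3^1*5^1*7^1*37^1 * 89^1  =  345765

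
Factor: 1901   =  1901^1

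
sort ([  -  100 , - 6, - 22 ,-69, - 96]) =[ - 100,-96, - 69, - 22, - 6]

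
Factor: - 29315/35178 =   -  2^(-1) * 3^( - 1 )*5^1 = - 5/6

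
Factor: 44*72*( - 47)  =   - 2^5*  3^2*11^1*47^1 = - 148896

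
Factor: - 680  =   - 2^3*5^1*17^1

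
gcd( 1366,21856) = 1366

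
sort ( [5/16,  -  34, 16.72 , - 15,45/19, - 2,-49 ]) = [- 49,- 34, -15, - 2, 5/16, 45/19, 16.72]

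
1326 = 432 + 894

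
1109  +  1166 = 2275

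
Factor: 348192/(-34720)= - 351/35 = -3^3*5^ ( - 1)*7^( - 1)*13^1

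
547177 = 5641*97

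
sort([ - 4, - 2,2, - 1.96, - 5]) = [ - 5 , - 4, - 2 , - 1.96,2]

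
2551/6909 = 2551/6909  =  0.37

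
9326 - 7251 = 2075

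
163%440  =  163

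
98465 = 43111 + 55354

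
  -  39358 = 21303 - 60661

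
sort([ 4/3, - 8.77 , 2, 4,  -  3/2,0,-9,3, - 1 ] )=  [-9 ,- 8.77,-3/2 ,-1,0, 4/3,2, 3, 4]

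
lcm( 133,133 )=133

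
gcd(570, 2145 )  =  15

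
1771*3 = 5313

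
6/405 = 2/135 = 0.01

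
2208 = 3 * 736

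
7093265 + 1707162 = 8800427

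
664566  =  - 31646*( - 21 ) 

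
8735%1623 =620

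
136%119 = 17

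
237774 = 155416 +82358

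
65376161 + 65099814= 130475975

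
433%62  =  61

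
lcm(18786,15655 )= 93930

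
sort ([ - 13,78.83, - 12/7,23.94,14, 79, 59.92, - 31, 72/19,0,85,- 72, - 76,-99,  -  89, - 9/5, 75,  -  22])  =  [ - 99, - 89,-76, - 72, - 31, - 22,-13, - 9/5, - 12/7, 0, 72/19, 14,23.94, 59.92, 75 , 78.83, 79,85]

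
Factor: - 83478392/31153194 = -41739196/15576597 = - 2^2 *3^( - 3 )*41^(  -  1)*47^1*53^1*59^1*71^1*14071^( - 1)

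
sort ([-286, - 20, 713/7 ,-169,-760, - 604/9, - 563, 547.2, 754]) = [  -  760 ,- 563,-286,-169, - 604/9, - 20,713/7, 547.2, 754 ]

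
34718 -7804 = 26914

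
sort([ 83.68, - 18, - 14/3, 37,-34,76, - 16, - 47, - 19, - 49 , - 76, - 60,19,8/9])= [ - 76,-60, - 49, - 47, - 34, - 19, - 18,  -  16, - 14/3,8/9,  19,37, 76, 83.68]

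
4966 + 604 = 5570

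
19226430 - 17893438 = 1332992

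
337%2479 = 337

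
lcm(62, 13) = 806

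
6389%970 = 569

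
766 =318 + 448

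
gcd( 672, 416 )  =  32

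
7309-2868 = 4441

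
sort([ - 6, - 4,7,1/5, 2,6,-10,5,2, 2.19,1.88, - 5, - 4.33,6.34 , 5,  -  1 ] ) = [ - 10,  -  6,- 5,-4.33,  -  4, - 1,1/5, 1.88, 2,2 , 2.19,5,5,6, 6.34 , 7] 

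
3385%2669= 716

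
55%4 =3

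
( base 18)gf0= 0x154E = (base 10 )5454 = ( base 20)DCE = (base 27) 7D0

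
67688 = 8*8461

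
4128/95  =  43 + 43/95=43.45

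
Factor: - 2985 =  - 3^1*5^1*199^1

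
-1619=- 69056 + 67437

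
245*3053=747985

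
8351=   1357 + 6994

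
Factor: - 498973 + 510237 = 2^10 *11^1 = 11264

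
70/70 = 1 = 1.00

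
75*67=5025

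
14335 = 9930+4405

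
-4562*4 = -18248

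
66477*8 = 531816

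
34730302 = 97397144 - 62666842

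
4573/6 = 762+1/6  =  762.17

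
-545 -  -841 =296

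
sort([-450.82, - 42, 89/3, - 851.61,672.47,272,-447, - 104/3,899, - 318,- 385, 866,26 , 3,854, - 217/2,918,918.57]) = [ - 851.61, -450.82,-447, - 385 , - 318 ,  -  217/2, - 42, - 104/3  ,  3, 26, 89/3,272 , 672.47, 854,866,899, 918, 918.57]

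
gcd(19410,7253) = 1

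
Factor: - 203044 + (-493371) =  - 5^1 * 31^1*4493^1 = -696415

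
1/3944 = 1/3944 =0.00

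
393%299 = 94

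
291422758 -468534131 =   -  177111373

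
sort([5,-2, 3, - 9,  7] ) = [ - 9,  -  2,3, 5,7 ] 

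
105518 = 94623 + 10895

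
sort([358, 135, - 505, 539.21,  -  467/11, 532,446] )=[ - 505 , - 467/11, 135,358,446,  532,539.21] 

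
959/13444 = 959/13444 = 0.07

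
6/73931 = 6/73931 = 0.00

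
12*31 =372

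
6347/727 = 8 + 531/727 = 8.73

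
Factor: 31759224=2^3*3^1*7^1* 189043^1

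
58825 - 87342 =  - 28517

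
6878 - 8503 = - 1625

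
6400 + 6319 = 12719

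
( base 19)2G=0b110110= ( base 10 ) 54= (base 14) 3c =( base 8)66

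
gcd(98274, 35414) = 2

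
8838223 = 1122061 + 7716162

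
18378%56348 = 18378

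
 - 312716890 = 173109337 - 485826227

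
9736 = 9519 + 217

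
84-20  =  64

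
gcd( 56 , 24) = 8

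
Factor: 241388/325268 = 259/349=7^1*37^1*349^( - 1 ) 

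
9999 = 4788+5211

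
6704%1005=674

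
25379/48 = 528 + 35/48 = 528.73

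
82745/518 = 159  +  383/518 = 159.74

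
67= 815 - 748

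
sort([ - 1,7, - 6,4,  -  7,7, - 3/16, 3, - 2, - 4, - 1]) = [-7, -6,-4,  -  2, - 1, - 1, - 3/16,3, 4,7,7 ]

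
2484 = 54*46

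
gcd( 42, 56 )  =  14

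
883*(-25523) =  - 22536809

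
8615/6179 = 1+2436/6179 = 1.39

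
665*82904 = 55131160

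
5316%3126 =2190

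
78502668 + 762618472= 841121140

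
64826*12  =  777912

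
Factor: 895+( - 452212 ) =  - 451317 = - 3^1*150439^1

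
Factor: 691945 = 5^1 * 138389^1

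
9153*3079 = 28182087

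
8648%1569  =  803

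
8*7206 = 57648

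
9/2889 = 1/321= 0.00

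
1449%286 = 19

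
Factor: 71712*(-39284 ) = -2817134208 = -2^7*3^3*7^1 * 23^1*61^1*83^1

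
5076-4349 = 727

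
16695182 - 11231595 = 5463587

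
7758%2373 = 639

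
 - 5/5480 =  -1  +  1095/1096 =- 0.00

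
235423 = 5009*47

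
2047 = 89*23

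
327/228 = 1 + 33/76 = 1.43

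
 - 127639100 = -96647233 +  - 30991867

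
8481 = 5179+3302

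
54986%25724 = 3538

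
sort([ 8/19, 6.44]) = [ 8/19,  6.44 ] 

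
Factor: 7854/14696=357/668 =2^( - 2)*3^1*7^1*17^1*167^(-1) 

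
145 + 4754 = 4899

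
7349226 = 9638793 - 2289567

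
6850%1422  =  1162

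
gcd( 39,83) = 1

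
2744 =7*392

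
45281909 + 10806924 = 56088833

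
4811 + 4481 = 9292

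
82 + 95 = 177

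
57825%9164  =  2841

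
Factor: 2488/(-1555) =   -  8/5 = - 2^3 * 5^(- 1)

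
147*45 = 6615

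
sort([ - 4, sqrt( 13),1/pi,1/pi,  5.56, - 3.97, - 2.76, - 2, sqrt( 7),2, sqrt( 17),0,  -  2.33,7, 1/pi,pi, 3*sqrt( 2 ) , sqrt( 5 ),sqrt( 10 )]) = [ - 4, - 3.97 , - 2.76, -2.33, - 2,0,1/pi,1/pi,1/pi, 2,sqrt( 5),sqrt (7 ),pi,sqrt ( 10 ),sqrt( 13) , sqrt( 17),3 * sqrt(2 ),5.56, 7 ]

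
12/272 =3/68 = 0.04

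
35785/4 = 8946  +  1/4 = 8946.25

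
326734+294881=621615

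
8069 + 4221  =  12290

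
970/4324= 485/2162  =  0.22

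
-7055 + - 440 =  -7495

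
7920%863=153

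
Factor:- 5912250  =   - 2^1*3^1 *5^3*7883^1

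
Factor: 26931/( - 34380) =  - 47/60= - 2^( -2)*3^( - 1 ) *5^( - 1)*47^1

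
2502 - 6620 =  - 4118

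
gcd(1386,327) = 3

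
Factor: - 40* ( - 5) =2^3*5^2 = 200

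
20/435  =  4/87= 0.05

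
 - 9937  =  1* (  -  9937 )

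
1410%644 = 122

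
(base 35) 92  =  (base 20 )fh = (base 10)317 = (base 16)13D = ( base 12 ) 225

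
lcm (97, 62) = 6014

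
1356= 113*12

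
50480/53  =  50480/53 = 952.45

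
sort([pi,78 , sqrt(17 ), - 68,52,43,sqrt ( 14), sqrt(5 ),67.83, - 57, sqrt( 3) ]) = [ - 68,-57,sqrt( 3),sqrt (5),pi,  sqrt ( 14),sqrt( 17),43,52,67.83,78]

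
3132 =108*29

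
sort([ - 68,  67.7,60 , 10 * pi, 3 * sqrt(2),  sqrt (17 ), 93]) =[-68 , sqrt( 17),3*sqrt( 2 ), 10*pi,60,67.7,93] 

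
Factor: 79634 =2^1 * 29^1*1373^1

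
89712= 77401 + 12311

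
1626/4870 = 813/2435= 0.33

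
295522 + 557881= 853403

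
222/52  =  111/26 = 4.27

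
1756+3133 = 4889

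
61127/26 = 61127/26   =  2351.04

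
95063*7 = 665441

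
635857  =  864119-228262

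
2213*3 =6639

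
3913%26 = 13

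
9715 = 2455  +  7260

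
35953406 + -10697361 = 25256045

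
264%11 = 0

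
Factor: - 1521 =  - 3^2*13^2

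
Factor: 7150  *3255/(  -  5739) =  - 2^1 * 5^3 *7^1*11^1*13^1*31^1  *  1913^( - 1) = -7757750/1913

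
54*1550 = 83700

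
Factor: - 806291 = - 806291^1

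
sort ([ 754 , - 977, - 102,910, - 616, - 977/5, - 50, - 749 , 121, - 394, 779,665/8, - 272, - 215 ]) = [ - 977, - 749, - 616, - 394 , - 272, - 215, - 977/5, - 102, - 50,665/8,121, 754, 779, 910 ] 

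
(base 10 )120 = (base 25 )4k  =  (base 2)1111000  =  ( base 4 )1320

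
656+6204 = 6860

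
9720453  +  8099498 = 17819951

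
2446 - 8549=-6103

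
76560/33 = 2320= 2320.00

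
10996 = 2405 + 8591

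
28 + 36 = 64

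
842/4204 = 421/2102 = 0.20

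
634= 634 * 1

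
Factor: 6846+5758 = 12604 = 2^2 * 23^1 * 137^1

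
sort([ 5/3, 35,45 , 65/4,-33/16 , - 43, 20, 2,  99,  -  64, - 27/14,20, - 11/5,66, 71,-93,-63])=[ - 93, - 64,  -  63,- 43,-11/5, - 33/16,-27/14,5/3 , 2,65/4,  20,20, 35,45,66,  71,99 ] 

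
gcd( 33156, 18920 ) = 4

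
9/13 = 9/13 = 0.69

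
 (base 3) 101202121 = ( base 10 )7846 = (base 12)465a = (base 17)1A29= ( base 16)1ea6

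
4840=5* 968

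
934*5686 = 5310724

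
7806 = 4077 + 3729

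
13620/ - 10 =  - 1362+0/1= - 1362.00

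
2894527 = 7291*397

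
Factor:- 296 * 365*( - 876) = 94643040 = 2^5*3^1 * 5^1*37^1*73^2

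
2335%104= 47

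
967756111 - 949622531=18133580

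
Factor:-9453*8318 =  - 2^1*3^1 *23^1*137^1*4159^1 = -78630054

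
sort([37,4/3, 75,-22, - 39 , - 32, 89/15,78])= [ - 39, - 32, - 22,4/3,  89/15 , 37, 75, 78 ] 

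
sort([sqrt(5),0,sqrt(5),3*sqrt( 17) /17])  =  [0,3*sqrt(17 ) /17,sqrt( 5 ),sqrt ( 5 ) ]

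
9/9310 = 9/9310 = 0.00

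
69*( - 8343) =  - 575667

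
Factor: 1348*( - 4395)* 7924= - 46945421040 = -  2^4*3^1*5^1*7^1*283^1 * 293^1*337^1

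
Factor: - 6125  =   - 5^3*7^2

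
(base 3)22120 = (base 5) 1411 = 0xE7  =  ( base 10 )231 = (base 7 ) 450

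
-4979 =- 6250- - 1271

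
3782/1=3782  =  3782.00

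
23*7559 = 173857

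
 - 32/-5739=32/5739 =0.01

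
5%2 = 1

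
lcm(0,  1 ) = 0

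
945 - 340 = 605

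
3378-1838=1540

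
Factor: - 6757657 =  - 6757657^1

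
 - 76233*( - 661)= 50390013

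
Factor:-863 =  - 863^1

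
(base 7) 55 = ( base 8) 50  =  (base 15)2a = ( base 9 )44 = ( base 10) 40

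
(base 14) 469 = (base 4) 31231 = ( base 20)23H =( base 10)877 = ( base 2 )1101101101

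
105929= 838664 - 732735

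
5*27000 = 135000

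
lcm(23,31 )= 713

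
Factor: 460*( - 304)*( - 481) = 67263040=2^6*5^1*13^1*19^1*23^1*37^1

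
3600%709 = 55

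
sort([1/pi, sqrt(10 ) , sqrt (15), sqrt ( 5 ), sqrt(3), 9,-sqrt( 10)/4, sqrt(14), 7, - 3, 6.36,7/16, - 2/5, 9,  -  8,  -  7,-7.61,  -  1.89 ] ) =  [ - 8, - 7.61 ,-7,-3,-1.89,  -  sqrt(10)/4, - 2/5, 1/pi,7/16, sqrt(3 ),sqrt( 5), sqrt(10), sqrt( 14 ), sqrt( 15), 6.36,7,9, 9 ] 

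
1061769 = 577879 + 483890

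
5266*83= 437078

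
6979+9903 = 16882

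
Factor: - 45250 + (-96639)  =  - 141889 = - 11^1*12899^1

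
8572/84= 2143/21 = 102.05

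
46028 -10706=35322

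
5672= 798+4874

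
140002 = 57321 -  - 82681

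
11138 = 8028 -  - 3110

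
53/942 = 53/942 = 0.06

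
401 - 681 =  - 280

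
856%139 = 22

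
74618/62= 1203  +  16/31 = 1203.52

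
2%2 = 0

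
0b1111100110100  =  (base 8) 17464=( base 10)7988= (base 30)8q8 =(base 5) 223423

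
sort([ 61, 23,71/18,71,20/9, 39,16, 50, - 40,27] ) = [ - 40, 20/9 , 71/18, 16, 23,27,39, 50,  61,71] 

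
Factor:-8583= -3^1*2861^1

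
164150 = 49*3350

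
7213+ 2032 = 9245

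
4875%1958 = 959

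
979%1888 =979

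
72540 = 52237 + 20303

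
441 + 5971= 6412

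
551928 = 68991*8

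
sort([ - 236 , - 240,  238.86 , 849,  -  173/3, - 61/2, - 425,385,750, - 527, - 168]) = [ - 527, - 425, - 240, - 236, - 168,  -  173/3, - 61/2,  238.86, 385, 750,849]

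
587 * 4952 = 2906824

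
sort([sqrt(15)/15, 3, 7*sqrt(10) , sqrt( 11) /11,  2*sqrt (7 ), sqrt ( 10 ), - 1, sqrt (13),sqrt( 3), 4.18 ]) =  [ - 1, sqrt(15)/15, sqrt( 11 )/11, sqrt( 3), 3, sqrt(10),sqrt(13),4.18, 2*sqrt( 7 ),7*sqrt( 10 ) ]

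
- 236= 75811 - 76047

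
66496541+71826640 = 138323181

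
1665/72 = 185/8 = 23.12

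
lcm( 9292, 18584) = 18584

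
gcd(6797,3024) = 7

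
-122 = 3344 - 3466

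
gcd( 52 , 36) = 4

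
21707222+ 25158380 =46865602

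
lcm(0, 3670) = 0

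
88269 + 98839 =187108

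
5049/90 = 561/10 = 56.10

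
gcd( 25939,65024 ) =1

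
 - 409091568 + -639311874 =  - 1048403442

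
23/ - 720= - 1 + 697/720 = -0.03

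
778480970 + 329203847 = 1107684817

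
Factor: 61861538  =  2^1 * 17^1 *41^1*199^1 * 223^1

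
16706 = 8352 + 8354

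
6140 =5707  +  433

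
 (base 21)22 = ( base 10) 44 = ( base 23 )1L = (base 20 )24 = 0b101100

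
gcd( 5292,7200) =36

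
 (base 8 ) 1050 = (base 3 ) 202110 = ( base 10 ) 552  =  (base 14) 2B6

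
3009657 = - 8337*( - 361) 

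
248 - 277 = - 29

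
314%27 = 17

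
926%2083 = 926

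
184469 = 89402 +95067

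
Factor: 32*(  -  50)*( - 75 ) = 120000  =  2^6*3^1 * 5^4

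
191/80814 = 191/80814 = 0.00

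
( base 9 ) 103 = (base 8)124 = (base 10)84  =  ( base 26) 36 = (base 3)10010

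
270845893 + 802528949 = 1073374842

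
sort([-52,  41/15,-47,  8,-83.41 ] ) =[-83.41, -52,-47 , 41/15, 8] 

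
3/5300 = 3/5300 = 0.00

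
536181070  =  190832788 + 345348282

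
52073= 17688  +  34385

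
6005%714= 293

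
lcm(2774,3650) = 69350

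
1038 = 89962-88924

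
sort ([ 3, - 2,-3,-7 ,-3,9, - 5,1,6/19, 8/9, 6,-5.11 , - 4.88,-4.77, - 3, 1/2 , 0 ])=[ - 7,  -  5.11,-5,-4.88, - 4.77 , - 3, - 3 , - 3 , - 2 , 0, 6/19,1/2, 8/9, 1,3, 6,9]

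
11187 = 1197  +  9990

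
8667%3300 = 2067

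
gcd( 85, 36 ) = 1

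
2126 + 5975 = 8101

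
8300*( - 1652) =-13711600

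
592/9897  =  592/9897 = 0.06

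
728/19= 728/19 = 38.32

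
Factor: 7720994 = 2^1*43^1*89779^1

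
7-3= 4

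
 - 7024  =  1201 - 8225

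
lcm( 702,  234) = 702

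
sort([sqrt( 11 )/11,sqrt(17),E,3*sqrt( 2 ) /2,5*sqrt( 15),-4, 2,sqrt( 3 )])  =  [  -  4,sqrt( 11 )/11,  sqrt( 3),  2 , 3*sqrt(2 )/2,E,sqrt (17 ), 5*sqrt( 15)]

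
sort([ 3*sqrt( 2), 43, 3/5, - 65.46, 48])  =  [ - 65.46, 3/5, 3*sqrt(2), 43, 48]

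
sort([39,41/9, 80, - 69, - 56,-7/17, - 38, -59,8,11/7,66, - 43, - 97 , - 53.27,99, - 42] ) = [-97, - 69,- 59 ,-56,  -  53.27, - 43, - 42, - 38 , - 7/17,  11/7,  41/9,8,39,66, 80,99]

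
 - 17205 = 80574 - 97779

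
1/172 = 1/172 = 0.01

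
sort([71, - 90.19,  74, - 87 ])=[  -  90.19, - 87,  71, 74] 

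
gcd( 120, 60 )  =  60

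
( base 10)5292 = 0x14AC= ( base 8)12254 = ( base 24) 94c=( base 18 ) g60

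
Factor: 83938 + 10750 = 2^5 * 11^1 *269^1=94688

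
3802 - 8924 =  - 5122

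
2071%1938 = 133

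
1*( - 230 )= - 230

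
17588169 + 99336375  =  116924544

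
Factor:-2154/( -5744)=2^( - 3 )*3^1=3/8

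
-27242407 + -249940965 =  -277183372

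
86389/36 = 86389/36 = 2399.69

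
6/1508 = 3/754 =0.00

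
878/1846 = 439/923 = 0.48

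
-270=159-429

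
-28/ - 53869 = 28/53869  =  0.00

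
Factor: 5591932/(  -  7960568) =  -  1397983/1990142 = - 2^(-1)*7^ ( - 1)*  11^ ( - 1)*12923^( - 1 )*1397983^1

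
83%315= 83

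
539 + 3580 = 4119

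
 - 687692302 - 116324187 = - 804016489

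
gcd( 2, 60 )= 2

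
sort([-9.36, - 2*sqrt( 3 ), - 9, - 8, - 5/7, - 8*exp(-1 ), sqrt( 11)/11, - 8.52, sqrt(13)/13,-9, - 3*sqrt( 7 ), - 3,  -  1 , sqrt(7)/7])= [ - 9.36, - 9,-9, - 8.52, - 8, - 3*sqrt(7 ), - 2*sqrt ( 3) , - 3,  -  8*exp( - 1), - 1, - 5/7,sqrt ( 13)/13, sqrt(11)/11, sqrt( 7)/7]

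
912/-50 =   -  456/25 = -  18.24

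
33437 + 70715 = 104152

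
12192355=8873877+3318478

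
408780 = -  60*( - 6813 )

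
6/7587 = 2/2529 = 0.00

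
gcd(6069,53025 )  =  21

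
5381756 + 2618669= 8000425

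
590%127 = 82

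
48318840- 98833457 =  - 50514617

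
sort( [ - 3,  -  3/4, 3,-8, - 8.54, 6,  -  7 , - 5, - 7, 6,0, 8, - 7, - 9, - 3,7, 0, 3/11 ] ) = [ - 9 , - 8.54, - 8, - 7, - 7, - 7, - 5, - 3,-3, -3/4, 0 , 0 , 3/11,3,6, 6,  7 , 8]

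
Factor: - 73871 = -7^1*61^1*173^1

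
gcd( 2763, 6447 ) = 921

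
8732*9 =78588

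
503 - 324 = 179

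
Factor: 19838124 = 2^2 * 3^2*551059^1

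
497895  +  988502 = 1486397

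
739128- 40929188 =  - 40190060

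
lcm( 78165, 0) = 0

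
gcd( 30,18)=6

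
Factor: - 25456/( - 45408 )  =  2^(-1 )*3^( - 1)*11^( - 1 )*37^1  =  37/66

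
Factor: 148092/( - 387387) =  - 164/429 = - 2^2* 3^(-1 )*11^( - 1)*13^( -1 ) * 41^1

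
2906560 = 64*45415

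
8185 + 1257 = 9442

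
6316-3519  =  2797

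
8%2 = 0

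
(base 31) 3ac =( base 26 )4J7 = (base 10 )3205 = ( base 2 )110010000101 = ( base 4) 302011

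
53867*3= 161601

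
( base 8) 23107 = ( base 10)9799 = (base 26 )ecn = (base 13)45ca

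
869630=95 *9154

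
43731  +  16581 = 60312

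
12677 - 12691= - 14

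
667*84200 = 56161400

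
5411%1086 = 1067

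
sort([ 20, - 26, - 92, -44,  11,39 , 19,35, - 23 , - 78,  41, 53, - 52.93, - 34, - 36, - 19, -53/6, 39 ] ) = [ - 92, - 78, - 52.93,  -  44 , - 36,- 34, - 26 ,- 23 , - 19, - 53/6,11, 19,20, 35,39, 39,41, 53 ] 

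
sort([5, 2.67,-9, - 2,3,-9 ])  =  [ - 9,- 9,  -  2,2.67, 3, 5]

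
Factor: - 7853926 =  - 2^1*3926963^1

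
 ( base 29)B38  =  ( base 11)7027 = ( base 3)110211011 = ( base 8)22202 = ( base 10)9346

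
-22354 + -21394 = - 43748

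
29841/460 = 29841/460 =64.87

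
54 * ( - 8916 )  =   - 481464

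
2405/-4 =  - 2405/4 = - 601.25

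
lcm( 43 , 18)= 774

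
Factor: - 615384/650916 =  - 2^1*3^( - 1) * 7^(-1)*11^1*37^1*41^ ( - 1 )= -814/861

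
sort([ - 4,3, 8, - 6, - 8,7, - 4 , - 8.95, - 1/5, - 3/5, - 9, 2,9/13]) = [ - 9, - 8.95,-8, - 6, - 4, - 4, - 3/5, - 1/5, 9/13,2, 3, 7,8] 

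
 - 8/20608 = - 1/2576 = - 0.00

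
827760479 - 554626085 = 273134394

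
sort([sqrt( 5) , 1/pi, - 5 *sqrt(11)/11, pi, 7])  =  [ - 5 * sqrt( 11) /11, 1/pi, sqrt (5 ) , pi , 7 ] 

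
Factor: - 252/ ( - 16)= 2^( - 2)* 3^2 * 7^1= 63/4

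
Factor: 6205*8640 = 2^6*3^3*5^2*17^1*73^1=53611200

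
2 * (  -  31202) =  - 62404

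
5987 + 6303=12290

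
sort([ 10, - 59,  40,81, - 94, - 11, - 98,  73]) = [- 98, - 94 ,-59,  -  11,  10,40,73,81]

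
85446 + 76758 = 162204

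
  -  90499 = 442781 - 533280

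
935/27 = 34 + 17/27 = 34.63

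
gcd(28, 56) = 28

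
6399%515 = 219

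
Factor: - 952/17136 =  - 2^( - 1)*3^(-2) = - 1/18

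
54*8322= 449388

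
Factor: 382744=2^3*47843^1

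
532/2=266 = 266.00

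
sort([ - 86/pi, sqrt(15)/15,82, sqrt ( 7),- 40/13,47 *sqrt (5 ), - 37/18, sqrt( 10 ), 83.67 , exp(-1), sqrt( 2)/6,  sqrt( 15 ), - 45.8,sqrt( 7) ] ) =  [- 45.8, - 86/pi, - 40/13, -37/18,sqrt(2 )/6,sqrt(15)/15, exp( - 1),sqrt(7),sqrt(7), sqrt(10),sqrt( 15), 82, 83.67, 47*sqrt(  5)]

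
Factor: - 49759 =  - 17^1*2927^1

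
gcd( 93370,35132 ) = 2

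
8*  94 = 752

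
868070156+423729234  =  1291799390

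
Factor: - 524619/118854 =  - 2^(  -  1)*3^ (  -  1 )*31^( - 1 )* 821^1 = -821/186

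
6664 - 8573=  - 1909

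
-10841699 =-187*57977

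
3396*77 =261492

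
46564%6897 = 5182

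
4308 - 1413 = 2895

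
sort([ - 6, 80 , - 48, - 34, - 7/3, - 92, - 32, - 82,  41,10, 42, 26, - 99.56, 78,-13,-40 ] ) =[ - 99.56,-92,- 82, - 48, - 40, - 34, - 32,  -  13, - 6, - 7/3, 10, 26 , 41, 42, 78,80 ]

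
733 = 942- 209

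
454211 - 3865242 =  - 3411031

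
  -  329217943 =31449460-360667403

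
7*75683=529781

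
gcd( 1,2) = 1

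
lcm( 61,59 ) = 3599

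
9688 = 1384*7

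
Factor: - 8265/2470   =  -87/26 = -2^(-1)*3^1 * 13^( - 1)*29^1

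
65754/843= 78 = 78.00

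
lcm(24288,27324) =218592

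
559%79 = 6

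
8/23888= 1/2986 = 0.00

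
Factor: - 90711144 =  - 2^3 *3^3*419959^1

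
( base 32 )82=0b100000010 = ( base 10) 258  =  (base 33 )7R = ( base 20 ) ci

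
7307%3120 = 1067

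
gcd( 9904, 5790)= 2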